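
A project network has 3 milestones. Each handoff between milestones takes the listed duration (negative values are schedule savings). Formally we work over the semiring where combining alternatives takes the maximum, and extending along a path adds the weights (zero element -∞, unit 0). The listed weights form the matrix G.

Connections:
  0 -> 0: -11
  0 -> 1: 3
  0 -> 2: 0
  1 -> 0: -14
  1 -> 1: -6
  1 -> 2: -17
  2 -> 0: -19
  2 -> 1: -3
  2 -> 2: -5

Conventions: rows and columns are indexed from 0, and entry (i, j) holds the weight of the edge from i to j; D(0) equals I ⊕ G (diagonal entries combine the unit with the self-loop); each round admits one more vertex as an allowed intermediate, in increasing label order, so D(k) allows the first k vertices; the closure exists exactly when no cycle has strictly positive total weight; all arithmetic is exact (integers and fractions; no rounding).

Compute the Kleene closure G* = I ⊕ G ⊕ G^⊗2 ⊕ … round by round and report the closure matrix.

D(0):
  [0, 3, 0]
  [-14, 0, -17]
  [-19, -3, 0]
D(1):
  [0, 3, 0]
  [-14, 0, -14]
  [-19, -3, 0]
D(2):
  [0, 3, 0]
  [-14, 0, -14]
  [-17, -3, 0]
D(3):
  [0, 3, 0]
  [-14, 0, -14]
  [-17, -3, 0]
Answer: G* = [[0, 3, 0], [-14, 0, -14], [-17, -3, 0]]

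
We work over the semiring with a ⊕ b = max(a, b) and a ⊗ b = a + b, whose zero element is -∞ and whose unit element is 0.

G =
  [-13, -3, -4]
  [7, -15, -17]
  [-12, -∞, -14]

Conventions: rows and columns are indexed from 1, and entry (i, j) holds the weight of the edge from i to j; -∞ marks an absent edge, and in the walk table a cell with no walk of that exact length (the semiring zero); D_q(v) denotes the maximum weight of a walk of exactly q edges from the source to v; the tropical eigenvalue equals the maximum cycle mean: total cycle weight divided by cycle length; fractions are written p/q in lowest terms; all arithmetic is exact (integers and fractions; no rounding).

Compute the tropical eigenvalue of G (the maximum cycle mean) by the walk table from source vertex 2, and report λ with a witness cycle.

q=0: [-∞, 0, -∞]
q=1: [7, -15, -17]
q=2: [-6, 4, 3]
q=3: [11, -9, -10]
Optimal cycle mean attained by: cycle 1->2->1, total (-3) + 7, length 2.
Answer: λ = 2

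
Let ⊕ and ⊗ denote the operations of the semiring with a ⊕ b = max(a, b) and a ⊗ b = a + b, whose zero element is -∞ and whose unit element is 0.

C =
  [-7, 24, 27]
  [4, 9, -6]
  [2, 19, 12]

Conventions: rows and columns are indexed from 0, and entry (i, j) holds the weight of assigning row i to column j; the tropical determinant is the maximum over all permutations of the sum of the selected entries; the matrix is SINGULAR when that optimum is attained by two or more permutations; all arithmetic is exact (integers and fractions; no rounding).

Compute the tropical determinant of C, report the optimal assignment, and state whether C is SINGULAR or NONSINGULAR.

σ = (0, 1, 2): (-7) + 9 + 12 = 14
σ = (0, 2, 1): (-7) + (-6) + 19 = 6
σ = (1, 0, 2): 24 + 4 + 12 = 40
σ = (1, 2, 0): 24 + (-6) + 2 = 20
σ = (2, 0, 1): 27 + 4 + 19 = 50
σ = (2, 1, 0): 27 + 9 + 2 = 38
Optimal value attained by: σ = (2, 0, 1).
Answer: det⊕(C) = 50; verdict: NONSINGULAR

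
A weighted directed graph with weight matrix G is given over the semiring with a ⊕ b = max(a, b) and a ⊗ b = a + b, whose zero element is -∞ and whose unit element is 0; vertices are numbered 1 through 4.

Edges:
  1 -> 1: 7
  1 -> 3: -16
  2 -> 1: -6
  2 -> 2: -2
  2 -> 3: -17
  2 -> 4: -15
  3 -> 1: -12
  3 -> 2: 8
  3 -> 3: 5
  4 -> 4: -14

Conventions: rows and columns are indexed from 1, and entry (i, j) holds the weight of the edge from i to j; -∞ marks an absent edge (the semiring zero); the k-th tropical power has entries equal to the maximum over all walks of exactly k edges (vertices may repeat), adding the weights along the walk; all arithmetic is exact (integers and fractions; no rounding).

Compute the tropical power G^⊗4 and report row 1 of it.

G^⊗2:
  [14, -8, -9, -∞]
  [1, -4, -12, -17]
  [2, 13, 10, -7]
  [-∞, -∞, -∞, -28]
G^⊗3:
  [21, -1, -2, -23]
  [8, -4, -7, -19]
  [9, 18, 15, -2]
  [-∞, -∞, -∞, -42]
G^⊗4:
  [28, 6, 5, -16]
  [15, 1, -2, -19]
  [16, 23, 20, 3]
  [-∞, -∞, -∞, -56]
Answer: row 1 of G^⊗4 = [28, 6, 5, -16]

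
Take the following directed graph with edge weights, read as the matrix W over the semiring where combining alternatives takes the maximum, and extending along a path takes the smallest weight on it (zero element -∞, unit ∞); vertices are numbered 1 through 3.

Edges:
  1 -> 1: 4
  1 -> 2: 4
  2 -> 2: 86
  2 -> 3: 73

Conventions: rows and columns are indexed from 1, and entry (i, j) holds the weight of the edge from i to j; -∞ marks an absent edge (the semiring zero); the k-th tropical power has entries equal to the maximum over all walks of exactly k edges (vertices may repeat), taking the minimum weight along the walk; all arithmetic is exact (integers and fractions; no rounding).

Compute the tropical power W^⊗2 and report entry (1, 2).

W^⊗2:
  [4, 4, 4]
  [-∞, 86, 73]
  [-∞, -∞, -∞]
Key observation: the optimum is the walk 1->1->2, with weight 4 min 4 = 4.
Optimal value attained by: walk 1->1->2.
Answer: (W^⊗2)[1][2] = 4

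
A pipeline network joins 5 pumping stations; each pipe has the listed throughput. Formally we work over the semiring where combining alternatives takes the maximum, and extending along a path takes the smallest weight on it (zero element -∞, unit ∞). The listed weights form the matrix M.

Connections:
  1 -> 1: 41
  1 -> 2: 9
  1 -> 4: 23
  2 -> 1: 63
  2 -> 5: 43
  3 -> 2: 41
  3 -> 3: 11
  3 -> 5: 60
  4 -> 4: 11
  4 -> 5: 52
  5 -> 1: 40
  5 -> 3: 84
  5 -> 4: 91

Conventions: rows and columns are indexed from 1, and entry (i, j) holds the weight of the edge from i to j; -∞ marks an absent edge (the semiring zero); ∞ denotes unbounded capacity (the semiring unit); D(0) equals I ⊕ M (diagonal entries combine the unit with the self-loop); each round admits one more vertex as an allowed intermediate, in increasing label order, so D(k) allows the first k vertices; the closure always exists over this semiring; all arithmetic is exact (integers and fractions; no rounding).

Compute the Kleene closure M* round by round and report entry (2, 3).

D(0):
  [∞, 9, -∞, 23, -∞]
  [63, ∞, -∞, -∞, 43]
  [-∞, 41, ∞, -∞, 60]
  [-∞, -∞, -∞, ∞, 52]
  [40, -∞, 84, 91, ∞]
D(1):
  [∞, 9, -∞, 23, -∞]
  [63, ∞, -∞, 23, 43]
  [-∞, 41, ∞, -∞, 60]
  [-∞, -∞, -∞, ∞, 52]
  [40, 9, 84, 91, ∞]
D(2):
  [∞, 9, -∞, 23, 9]
  [63, ∞, -∞, 23, 43]
  [41, 41, ∞, 23, 60]
  [-∞, -∞, -∞, ∞, 52]
  [40, 9, 84, 91, ∞]
D(3):
  [∞, 9, -∞, 23, 9]
  [63, ∞, -∞, 23, 43]
  [41, 41, ∞, 23, 60]
  [-∞, -∞, -∞, ∞, 52]
  [41, 41, 84, 91, ∞]
D(4):
  [∞, 9, -∞, 23, 23]
  [63, ∞, -∞, 23, 43]
  [41, 41, ∞, 23, 60]
  [-∞, -∞, -∞, ∞, 52]
  [41, 41, 84, 91, ∞]
D(5):
  [∞, 23, 23, 23, 23]
  [63, ∞, 43, 43, 43]
  [41, 41, ∞, 60, 60]
  [41, 41, 52, ∞, 52]
  [41, 41, 84, 91, ∞]
Answer: M*[2][3] = 43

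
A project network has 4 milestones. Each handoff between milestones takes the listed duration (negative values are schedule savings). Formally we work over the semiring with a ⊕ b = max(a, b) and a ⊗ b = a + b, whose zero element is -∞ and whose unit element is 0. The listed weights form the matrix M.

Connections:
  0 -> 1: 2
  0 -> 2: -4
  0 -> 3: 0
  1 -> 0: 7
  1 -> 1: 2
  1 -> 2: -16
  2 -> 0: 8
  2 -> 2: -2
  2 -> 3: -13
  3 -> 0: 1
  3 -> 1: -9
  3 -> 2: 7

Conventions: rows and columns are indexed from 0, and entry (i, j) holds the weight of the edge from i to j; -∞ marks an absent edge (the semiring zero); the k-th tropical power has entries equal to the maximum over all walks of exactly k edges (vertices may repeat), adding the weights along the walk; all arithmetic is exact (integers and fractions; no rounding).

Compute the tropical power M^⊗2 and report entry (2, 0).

M^⊗2:
  [9, 4, 7, -17]
  [9, 9, 3, 7]
  [6, 10, 4, 8]
  [15, 3, 5, 1]
Key observation: the optimum is the walk 2->2->0, with weight (-2) + 8 = 6.
Optimal value attained by: walk 2->2->0.
Answer: (M^⊗2)[2][0] = 6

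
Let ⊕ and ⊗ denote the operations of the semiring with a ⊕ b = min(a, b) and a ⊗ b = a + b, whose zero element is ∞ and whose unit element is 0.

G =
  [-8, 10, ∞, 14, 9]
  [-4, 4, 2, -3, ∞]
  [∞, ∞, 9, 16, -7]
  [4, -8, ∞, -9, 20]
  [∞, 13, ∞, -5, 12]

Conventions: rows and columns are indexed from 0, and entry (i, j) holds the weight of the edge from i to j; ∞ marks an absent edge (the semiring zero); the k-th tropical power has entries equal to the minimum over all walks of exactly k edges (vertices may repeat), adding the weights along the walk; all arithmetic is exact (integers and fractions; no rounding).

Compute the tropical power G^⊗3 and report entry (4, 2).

G^⊗2:
  [-16, 2, 12, 4, 1]
  [-12, -11, 6, -12, -5]
  [20, 6, 18, -12, 2]
  [-12, -17, -6, -18, 11]
  [-1, -13, 15, -14, 15]
G^⊗3:
  [-24, -6, 4, -5, -7]
  [-20, -20, -9, -21, -3]
  [-8, -20, 8, -21, 8]
  [-21, -26, -15, -27, -13]
  [-17, -22, -11, -23, 6]
Key observation: the optimum is the walk 4->3->1->2, with weight (-5) + (-8) + 2 = -11.
Optimal value attained by: walk 4->3->1->2.
Answer: (G^⊗3)[4][2] = -11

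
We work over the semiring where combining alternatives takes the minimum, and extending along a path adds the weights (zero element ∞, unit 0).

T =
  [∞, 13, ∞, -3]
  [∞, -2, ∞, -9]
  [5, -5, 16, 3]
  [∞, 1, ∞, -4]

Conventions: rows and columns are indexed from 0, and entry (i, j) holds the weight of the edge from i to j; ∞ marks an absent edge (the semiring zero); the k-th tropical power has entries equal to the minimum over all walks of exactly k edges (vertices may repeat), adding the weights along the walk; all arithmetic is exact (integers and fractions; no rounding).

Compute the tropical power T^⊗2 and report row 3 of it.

T^⊗2:
  [∞, -2, ∞, -7]
  [∞, -8, ∞, -13]
  [21, -7, 32, -14]
  [∞, -3, ∞, -8]
Answer: row 3 of T^⊗2 = [∞, -3, ∞, -8]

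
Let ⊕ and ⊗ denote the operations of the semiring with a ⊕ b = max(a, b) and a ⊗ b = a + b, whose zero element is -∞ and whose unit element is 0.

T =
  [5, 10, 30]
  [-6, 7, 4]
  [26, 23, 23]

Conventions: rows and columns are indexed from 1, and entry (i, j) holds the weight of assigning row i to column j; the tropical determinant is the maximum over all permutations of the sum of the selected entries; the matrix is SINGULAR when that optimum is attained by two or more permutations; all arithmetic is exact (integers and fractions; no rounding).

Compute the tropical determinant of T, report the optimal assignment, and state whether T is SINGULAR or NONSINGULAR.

σ = (1, 2, 3): 5 + 7 + 23 = 35
σ = (1, 3, 2): 5 + 4 + 23 = 32
σ = (2, 1, 3): 10 + (-6) + 23 = 27
σ = (2, 3, 1): 10 + 4 + 26 = 40
σ = (3, 1, 2): 30 + (-6) + 23 = 47
σ = (3, 2, 1): 30 + 7 + 26 = 63
Optimal value attained by: σ = (3, 2, 1).
Answer: det⊕(T) = 63; verdict: NONSINGULAR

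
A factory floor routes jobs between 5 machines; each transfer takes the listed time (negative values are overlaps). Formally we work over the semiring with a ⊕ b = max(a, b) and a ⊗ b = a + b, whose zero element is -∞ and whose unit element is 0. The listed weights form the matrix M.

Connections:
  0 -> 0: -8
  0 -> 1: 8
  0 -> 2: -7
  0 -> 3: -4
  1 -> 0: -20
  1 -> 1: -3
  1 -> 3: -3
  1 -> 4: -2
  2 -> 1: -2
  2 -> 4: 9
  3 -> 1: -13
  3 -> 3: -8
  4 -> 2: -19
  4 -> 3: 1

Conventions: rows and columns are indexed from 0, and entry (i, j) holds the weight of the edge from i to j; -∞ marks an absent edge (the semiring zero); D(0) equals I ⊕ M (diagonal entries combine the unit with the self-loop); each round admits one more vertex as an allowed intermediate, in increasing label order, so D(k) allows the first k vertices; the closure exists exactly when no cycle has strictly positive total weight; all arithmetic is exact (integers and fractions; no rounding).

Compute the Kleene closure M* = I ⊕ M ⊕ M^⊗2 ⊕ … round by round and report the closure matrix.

D(0):
  [0, 8, -7, -4, -∞]
  [-20, 0, -∞, -3, -2]
  [-∞, -2, 0, -∞, 9]
  [-∞, -13, -∞, 0, -∞]
  [-∞, -∞, -19, 1, 0]
D(1):
  [0, 8, -7, -4, -∞]
  [-20, 0, -27, -3, -2]
  [-∞, -2, 0, -∞, 9]
  [-∞, -13, -∞, 0, -∞]
  [-∞, -∞, -19, 1, 0]
D(2):
  [0, 8, -7, 5, 6]
  [-20, 0, -27, -3, -2]
  [-22, -2, 0, -5, 9]
  [-33, -13, -40, 0, -15]
  [-∞, -∞, -19, 1, 0]
D(3):
  [0, 8, -7, 5, 6]
  [-20, 0, -27, -3, -2]
  [-22, -2, 0, -5, 9]
  [-33, -13, -40, 0, -15]
  [-41, -21, -19, 1, 0]
D(4):
  [0, 8, -7, 5, 6]
  [-20, 0, -27, -3, -2]
  [-22, -2, 0, -5, 9]
  [-33, -13, -40, 0, -15]
  [-32, -12, -19, 1, 0]
D(5):
  [0, 8, -7, 7, 6]
  [-20, 0, -21, -1, -2]
  [-22, -2, 0, 10, 9]
  [-33, -13, -34, 0, -15]
  [-32, -12, -19, 1, 0]
Answer: M* = [[0, 8, -7, 7, 6], [-20, 0, -21, -1, -2], [-22, -2, 0, 10, 9], [-33, -13, -34, 0, -15], [-32, -12, -19, 1, 0]]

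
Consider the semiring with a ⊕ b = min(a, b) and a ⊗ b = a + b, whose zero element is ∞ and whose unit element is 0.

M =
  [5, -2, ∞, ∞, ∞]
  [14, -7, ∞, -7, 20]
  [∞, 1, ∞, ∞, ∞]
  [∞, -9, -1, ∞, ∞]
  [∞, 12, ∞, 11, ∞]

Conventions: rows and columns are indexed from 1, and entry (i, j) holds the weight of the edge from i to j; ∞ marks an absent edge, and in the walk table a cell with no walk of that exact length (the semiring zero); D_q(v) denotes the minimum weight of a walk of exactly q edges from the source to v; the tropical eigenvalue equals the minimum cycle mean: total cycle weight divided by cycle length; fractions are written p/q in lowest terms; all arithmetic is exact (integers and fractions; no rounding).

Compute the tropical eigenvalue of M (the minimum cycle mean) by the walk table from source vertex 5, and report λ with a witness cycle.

q=0: [∞, ∞, ∞, ∞, 0]
q=1: [∞, 12, ∞, 11, ∞]
q=2: [26, 2, 10, 5, 32]
q=3: [16, -5, 4, -5, 22]
q=4: [9, -14, -6, -12, 15]
q=5: [0, -21, -13, -21, 6]
Optimal cycle mean attained by: cycle 2->4->2, total (-7) + (-9), length 2.
Answer: λ = -8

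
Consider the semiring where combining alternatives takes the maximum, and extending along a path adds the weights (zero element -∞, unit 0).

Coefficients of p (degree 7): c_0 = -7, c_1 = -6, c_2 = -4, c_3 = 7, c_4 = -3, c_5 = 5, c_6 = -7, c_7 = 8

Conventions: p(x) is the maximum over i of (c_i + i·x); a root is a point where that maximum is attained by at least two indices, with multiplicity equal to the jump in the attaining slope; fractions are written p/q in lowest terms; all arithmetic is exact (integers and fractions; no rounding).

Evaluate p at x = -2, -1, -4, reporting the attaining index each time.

p(-2) = max(-7+0·(-2)=-7, -6+1·(-2)=-8, -4+2·(-2)=-8, 7+3·(-2)=1, -3+4·(-2)=-11, 5+5·(-2)=-5, -7+6·(-2)=-19, 8+7·(-2)=-6) = 1 (attained by i=3)
p(-1) = max(-7+0·(-1)=-7, -6+1·(-1)=-7, -4+2·(-1)=-6, 7+3·(-1)=4, -3+4·(-1)=-7, 5+5·(-1)=0, -7+6·(-1)=-13, 8+7·(-1)=1) = 4 (attained by i=3)
p(-4) = max(-7+0·(-4)=-7, -6+1·(-4)=-10, -4+2·(-4)=-12, 7+3·(-4)=-5, -3+4·(-4)=-19, 5+5·(-4)=-15, -7+6·(-4)=-31, 8+7·(-4)=-20) = -5 (attained by i=3)
Answer: p(-2) = 1; p(-1) = 4; p(-4) = -5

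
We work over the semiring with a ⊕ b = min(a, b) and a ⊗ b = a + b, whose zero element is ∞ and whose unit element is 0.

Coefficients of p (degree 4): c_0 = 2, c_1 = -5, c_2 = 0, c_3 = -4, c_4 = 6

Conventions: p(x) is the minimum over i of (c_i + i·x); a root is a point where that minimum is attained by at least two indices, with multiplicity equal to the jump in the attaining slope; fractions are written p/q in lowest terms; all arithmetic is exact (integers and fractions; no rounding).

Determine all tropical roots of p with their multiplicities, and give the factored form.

hull edge (i=0, c=2) to (i=1, c=-5): slope -7, span 1
hull edge (i=1, c=-5) to (i=3, c=-4): slope 1/2, span 2
hull edge (i=3, c=-4) to (i=4, c=6): slope 10, span 1
Factored form: p(x) = 6 ⊗ (x ⊕ (-10)) ⊗ (x ⊕ (-1/2)) ⊗ (x ⊕ (-1/2)) ⊗ (x ⊕ 7)
Answer: roots = -10 (mult 1), -1/2 (mult 2), 7 (mult 1)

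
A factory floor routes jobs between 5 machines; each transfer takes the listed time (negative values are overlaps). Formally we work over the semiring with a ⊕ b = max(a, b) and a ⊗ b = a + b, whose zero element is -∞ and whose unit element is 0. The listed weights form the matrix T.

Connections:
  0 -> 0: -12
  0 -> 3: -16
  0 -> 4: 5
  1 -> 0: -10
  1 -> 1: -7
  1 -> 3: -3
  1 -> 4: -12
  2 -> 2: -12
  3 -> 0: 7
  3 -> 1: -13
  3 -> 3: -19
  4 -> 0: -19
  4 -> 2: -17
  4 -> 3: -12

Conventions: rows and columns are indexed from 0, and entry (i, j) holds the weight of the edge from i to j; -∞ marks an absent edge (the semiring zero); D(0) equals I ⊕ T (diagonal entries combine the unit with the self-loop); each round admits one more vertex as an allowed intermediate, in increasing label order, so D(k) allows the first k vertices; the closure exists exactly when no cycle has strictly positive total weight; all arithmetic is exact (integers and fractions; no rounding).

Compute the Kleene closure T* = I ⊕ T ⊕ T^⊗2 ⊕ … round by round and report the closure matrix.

D(0):
  [0, -∞, -∞, -16, 5]
  [-10, 0, -∞, -3, -12]
  [-∞, -∞, 0, -∞, -∞]
  [7, -13, -∞, 0, -∞]
  [-19, -∞, -17, -12, 0]
D(1):
  [0, -∞, -∞, -16, 5]
  [-10, 0, -∞, -3, -5]
  [-∞, -∞, 0, -∞, -∞]
  [7, -13, -∞, 0, 12]
  [-19, -∞, -17, -12, 0]
D(2):
  [0, -∞, -∞, -16, 5]
  [-10, 0, -∞, -3, -5]
  [-∞, -∞, 0, -∞, -∞]
  [7, -13, -∞, 0, 12]
  [-19, -∞, -17, -12, 0]
D(3):
  [0, -∞, -∞, -16, 5]
  [-10, 0, -∞, -3, -5]
  [-∞, -∞, 0, -∞, -∞]
  [7, -13, -∞, 0, 12]
  [-19, -∞, -17, -12, 0]
D(4):
  [0, -29, -∞, -16, 5]
  [4, 0, -∞, -3, 9]
  [-∞, -∞, 0, -∞, -∞]
  [7, -13, -∞, 0, 12]
  [-5, -25, -17, -12, 0]
D(5):
  [0, -20, -12, -7, 5]
  [4, 0, -8, -3, 9]
  [-∞, -∞, 0, -∞, -∞]
  [7, -13, -5, 0, 12]
  [-5, -25, -17, -12, 0]
Answer: T* = [[0, -20, -12, -7, 5], [4, 0, -8, -3, 9], [-∞, -∞, 0, -∞, -∞], [7, -13, -5, 0, 12], [-5, -25, -17, -12, 0]]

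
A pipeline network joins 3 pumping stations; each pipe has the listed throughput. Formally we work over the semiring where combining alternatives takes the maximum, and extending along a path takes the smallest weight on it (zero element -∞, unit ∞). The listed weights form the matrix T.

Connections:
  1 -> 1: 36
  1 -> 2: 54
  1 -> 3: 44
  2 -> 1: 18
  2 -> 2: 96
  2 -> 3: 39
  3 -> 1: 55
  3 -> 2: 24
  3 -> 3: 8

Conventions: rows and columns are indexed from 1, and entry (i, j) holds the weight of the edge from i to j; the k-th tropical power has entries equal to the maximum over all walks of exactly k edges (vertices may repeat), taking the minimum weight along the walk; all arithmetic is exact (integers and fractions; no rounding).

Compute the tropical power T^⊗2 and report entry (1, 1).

T^⊗2:
  [44, 54, 39]
  [39, 96, 39]
  [36, 54, 44]
Key observation: the optimum is the walk 1->3->1, with weight 44 min 55 = 44.
Optimal value attained by: walk 1->3->1.
Answer: (T^⊗2)[1][1] = 44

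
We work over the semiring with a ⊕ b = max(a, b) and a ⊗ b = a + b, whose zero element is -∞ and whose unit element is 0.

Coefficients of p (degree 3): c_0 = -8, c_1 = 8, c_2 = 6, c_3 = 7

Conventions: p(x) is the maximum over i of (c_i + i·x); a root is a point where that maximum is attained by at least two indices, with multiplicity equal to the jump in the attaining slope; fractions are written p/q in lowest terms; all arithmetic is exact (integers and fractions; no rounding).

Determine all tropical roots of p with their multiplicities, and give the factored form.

hull edge (i=0, c=-8) to (i=1, c=8): slope 16, span 1
hull edge (i=1, c=8) to (i=3, c=7): slope -1/2, span 2
Factored form: p(x) = 7 ⊗ (x ⊕ (-16)) ⊗ (x ⊕ 1/2) ⊗ (x ⊕ 1/2)
Answer: roots = -16 (mult 1), 1/2 (mult 2)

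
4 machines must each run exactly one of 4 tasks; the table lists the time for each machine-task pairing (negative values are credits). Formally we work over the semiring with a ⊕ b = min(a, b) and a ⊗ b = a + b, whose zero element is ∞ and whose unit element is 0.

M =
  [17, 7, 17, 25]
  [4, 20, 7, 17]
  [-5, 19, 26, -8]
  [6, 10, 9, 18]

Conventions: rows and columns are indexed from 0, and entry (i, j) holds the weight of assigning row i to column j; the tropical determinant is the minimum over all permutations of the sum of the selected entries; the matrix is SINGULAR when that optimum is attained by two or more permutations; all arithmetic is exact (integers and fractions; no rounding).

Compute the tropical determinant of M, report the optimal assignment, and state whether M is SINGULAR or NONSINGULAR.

σ = (0, 1, 2, 3): 17 + 20 + 26 + 18 = 81
σ = (0, 1, 3, 2): 17 + 20 + (-8) + 9 = 38
σ = (0, 2, 1, 3): 17 + 7 + 19 + 18 = 61
σ = (0, 2, 3, 1): 17 + 7 + (-8) + 10 = 26
σ = (0, 3, 1, 2): 17 + 17 + 19 + 9 = 62
σ = (0, 3, 2, 1): 17 + 17 + 26 + 10 = 70
σ = (1, 0, 2, 3): 7 + 4 + 26 + 18 = 55
σ = (1, 0, 3, 2): 7 + 4 + (-8) + 9 = 12
σ = (1, 2, 0, 3): 7 + 7 + (-5) + 18 = 27
σ = (1, 2, 3, 0): 7 + 7 + (-8) + 6 = 12
σ = (1, 3, 0, 2): 7 + 17 + (-5) + 9 = 28
σ = (1, 3, 2, 0): 7 + 17 + 26 + 6 = 56
σ = (2, 0, 1, 3): 17 + 4 + 19 + 18 = 58
σ = (2, 0, 3, 1): 17 + 4 + (-8) + 10 = 23
σ = (2, 1, 0, 3): 17 + 20 + (-5) + 18 = 50
σ = (2, 1, 3, 0): 17 + 20 + (-8) + 6 = 35
σ = (2, 3, 0, 1): 17 + 17 + (-5) + 10 = 39
σ = (2, 3, 1, 0): 17 + 17 + 19 + 6 = 59
σ = (3, 0, 1, 2): 25 + 4 + 19 + 9 = 57
σ = (3, 0, 2, 1): 25 + 4 + 26 + 10 = 65
σ = (3, 1, 0, 2): 25 + 20 + (-5) + 9 = 49
σ = (3, 1, 2, 0): 25 + 20 + 26 + 6 = 77
σ = (3, 2, 0, 1): 25 + 7 + (-5) + 10 = 37
σ = (3, 2, 1, 0): 25 + 7 + 19 + 6 = 57
Optimal value attained by: σ = (1, 0, 3, 2).
Answer: det⊕(M) = 12; verdict: SINGULAR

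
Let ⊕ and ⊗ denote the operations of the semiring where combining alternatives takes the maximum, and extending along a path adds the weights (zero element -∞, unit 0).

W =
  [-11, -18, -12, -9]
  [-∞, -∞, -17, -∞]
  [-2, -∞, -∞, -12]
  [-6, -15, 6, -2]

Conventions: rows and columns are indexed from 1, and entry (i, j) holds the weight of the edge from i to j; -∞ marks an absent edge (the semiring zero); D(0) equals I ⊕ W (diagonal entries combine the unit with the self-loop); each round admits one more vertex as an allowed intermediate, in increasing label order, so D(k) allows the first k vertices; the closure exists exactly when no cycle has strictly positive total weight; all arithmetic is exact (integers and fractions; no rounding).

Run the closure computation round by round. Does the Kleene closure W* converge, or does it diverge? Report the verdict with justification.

D(0):
  [0, -18, -12, -9]
  [-∞, 0, -17, -∞]
  [-2, -∞, 0, -12]
  [-6, -15, 6, 0]
D(1):
  [0, -18, -12, -9]
  [-∞, 0, -17, -∞]
  [-2, -20, 0, -11]
  [-6, -15, 6, 0]
D(2):
  [0, -18, -12, -9]
  [-∞, 0, -17, -∞]
  [-2, -20, 0, -11]
  [-6, -15, 6, 0]
D(3):
  [0, -18, -12, -9]
  [-19, 0, -17, -28]
  [-2, -20, 0, -11]
  [4, -14, 6, 0]
D(4):
  [0, -18, -3, -9]
  [-19, 0, -17, -28]
  [-2, -20, 0, -11]
  [4, -14, 6, 0]
Key observation: every diagonal entry stays at the unit through all rounds, so no improving cycle exists.
Answer: CONVERGES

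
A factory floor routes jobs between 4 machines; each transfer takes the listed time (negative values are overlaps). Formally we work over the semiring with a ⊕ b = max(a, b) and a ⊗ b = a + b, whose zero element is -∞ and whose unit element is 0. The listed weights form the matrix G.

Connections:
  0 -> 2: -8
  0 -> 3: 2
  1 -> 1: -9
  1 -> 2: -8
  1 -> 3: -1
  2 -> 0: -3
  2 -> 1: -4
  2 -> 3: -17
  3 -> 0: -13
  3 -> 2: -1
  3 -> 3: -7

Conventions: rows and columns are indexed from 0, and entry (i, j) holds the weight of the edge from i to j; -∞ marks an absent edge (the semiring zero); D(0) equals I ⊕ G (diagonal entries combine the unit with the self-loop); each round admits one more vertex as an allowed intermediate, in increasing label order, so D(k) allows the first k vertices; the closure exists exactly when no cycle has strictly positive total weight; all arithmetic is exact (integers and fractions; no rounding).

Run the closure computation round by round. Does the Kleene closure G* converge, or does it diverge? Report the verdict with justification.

D(0):
  [0, -∞, -8, 2]
  [-∞, 0, -8, -1]
  [-3, -4, 0, -17]
  [-13, -∞, -1, 0]
D(1):
  [0, -∞, -8, 2]
  [-∞, 0, -8, -1]
  [-3, -4, 0, -1]
  [-13, -∞, -1, 0]
D(2):
  [0, -∞, -8, 2]
  [-∞, 0, -8, -1]
  [-3, -4, 0, -1]
  [-13, -∞, -1, 0]
D(3):
  [0, -12, -8, 2]
  [-11, 0, -8, -1]
  [-3, -4, 0, -1]
  [-4, -5, -1, 0]
D(4):
  [0, -3, 1, 2]
  [-5, 0, -2, -1]
  [-3, -4, 0, -1]
  [-4, -5, -1, 0]
Key observation: every diagonal entry stays at the unit through all rounds, so no improving cycle exists.
Answer: CONVERGES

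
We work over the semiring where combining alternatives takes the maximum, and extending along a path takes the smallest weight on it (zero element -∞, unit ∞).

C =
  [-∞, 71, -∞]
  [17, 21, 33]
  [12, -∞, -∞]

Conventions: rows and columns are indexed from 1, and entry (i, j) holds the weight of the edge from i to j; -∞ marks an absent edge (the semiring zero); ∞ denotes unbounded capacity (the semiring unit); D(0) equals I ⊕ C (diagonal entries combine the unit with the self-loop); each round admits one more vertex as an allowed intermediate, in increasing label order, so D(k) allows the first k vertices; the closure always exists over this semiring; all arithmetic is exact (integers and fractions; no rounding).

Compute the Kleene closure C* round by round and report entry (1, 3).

D(0):
  [∞, 71, -∞]
  [17, ∞, 33]
  [12, -∞, ∞]
D(1):
  [∞, 71, -∞]
  [17, ∞, 33]
  [12, 12, ∞]
D(2):
  [∞, 71, 33]
  [17, ∞, 33]
  [12, 12, ∞]
D(3):
  [∞, 71, 33]
  [17, ∞, 33]
  [12, 12, ∞]
Answer: C*[1][3] = 33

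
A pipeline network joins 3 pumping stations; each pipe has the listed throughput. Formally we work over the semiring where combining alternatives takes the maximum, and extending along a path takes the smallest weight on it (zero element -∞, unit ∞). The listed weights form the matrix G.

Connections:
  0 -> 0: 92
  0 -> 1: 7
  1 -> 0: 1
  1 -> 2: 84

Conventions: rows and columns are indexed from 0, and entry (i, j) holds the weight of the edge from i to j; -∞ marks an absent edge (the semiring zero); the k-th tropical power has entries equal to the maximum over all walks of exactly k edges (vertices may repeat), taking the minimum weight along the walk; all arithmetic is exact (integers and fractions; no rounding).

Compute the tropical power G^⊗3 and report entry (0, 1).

G^⊗2:
  [92, 7, 7]
  [1, 1, -∞]
  [-∞, -∞, -∞]
G^⊗3:
  [92, 7, 7]
  [1, 1, 1]
  [-∞, -∞, -∞]
Key observation: the optimum is the walk 0->0->0->1, with weight 92 min 92 min 7 = 7.
Optimal value attained by: walk 0->0->0->1.
Answer: (G^⊗3)[0][1] = 7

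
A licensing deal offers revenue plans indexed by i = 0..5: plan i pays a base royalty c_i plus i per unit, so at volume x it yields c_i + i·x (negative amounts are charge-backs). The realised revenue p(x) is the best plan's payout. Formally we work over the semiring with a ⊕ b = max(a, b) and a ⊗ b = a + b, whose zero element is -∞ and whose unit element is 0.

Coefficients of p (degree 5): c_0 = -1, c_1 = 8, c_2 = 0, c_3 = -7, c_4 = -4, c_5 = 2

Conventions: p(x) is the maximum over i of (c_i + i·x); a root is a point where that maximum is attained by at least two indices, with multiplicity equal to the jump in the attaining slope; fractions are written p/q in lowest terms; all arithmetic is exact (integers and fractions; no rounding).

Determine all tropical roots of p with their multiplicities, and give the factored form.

hull edge (i=0, c=-1) to (i=1, c=8): slope 9, span 1
hull edge (i=1, c=8) to (i=5, c=2): slope -3/2, span 4
Factored form: p(x) = 2 ⊗ (x ⊕ (-9)) ⊗ (x ⊕ 3/2) ⊗ (x ⊕ 3/2) ⊗ (x ⊕ 3/2) ⊗ (x ⊕ 3/2)
Answer: roots = -9 (mult 1), 3/2 (mult 4)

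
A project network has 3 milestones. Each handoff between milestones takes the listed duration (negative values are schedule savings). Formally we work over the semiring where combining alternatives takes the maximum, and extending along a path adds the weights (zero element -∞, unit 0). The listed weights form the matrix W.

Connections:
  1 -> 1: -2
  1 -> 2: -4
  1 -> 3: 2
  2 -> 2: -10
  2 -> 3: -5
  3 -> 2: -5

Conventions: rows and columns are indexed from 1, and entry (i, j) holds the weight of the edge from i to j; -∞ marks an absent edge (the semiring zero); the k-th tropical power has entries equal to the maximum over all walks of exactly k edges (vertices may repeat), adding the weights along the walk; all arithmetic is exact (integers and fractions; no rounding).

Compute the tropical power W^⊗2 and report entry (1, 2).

W^⊗2:
  [-4, -3, 0]
  [-∞, -10, -15]
  [-∞, -15, -10]
Key observation: the optimum is the walk 1->3->2, with weight 2 + (-5) = -3.
Optimal value attained by: walk 1->3->2.
Answer: (W^⊗2)[1][2] = -3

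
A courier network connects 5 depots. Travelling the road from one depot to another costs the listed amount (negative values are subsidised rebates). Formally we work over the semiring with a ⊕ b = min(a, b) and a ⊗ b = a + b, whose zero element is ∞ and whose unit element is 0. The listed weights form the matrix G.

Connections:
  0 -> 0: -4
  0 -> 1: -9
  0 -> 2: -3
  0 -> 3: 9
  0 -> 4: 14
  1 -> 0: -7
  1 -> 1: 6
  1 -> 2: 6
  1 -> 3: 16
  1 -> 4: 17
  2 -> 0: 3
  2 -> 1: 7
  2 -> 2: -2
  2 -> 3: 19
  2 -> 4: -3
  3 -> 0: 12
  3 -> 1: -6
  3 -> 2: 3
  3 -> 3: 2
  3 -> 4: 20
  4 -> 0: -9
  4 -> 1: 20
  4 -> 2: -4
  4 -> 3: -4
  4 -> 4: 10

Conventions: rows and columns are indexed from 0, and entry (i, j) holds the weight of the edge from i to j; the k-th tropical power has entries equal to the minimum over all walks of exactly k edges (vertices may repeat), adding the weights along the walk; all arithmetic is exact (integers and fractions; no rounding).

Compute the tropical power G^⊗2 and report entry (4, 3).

G^⊗2:
  [-16, -13, -7, 5, -6]
  [-11, -16, -10, 2, 3]
  [-12, -6, -7, -7, -5]
  [-13, -4, 0, 4, 0]
  [-13, -18, -12, -2, -7]
Key observation: the optimum is the walk 4->3->3, with weight (-4) + 2 = -2.
Optimal value attained by: walk 4->3->3.
Answer: (G^⊗2)[4][3] = -2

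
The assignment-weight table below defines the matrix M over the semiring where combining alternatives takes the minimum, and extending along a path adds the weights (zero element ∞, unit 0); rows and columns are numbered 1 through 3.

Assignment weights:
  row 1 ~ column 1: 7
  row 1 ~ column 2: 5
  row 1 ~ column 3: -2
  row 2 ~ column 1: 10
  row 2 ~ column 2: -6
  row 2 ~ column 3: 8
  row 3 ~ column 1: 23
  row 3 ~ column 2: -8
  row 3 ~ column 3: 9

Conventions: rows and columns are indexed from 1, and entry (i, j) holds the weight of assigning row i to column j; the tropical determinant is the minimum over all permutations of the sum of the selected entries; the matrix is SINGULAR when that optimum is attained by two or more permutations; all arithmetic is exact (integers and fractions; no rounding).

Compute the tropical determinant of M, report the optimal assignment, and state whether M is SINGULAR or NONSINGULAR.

σ = (1, 2, 3): 7 + (-6) + 9 = 10
σ = (1, 3, 2): 7 + 8 + (-8) = 7
σ = (2, 1, 3): 5 + 10 + 9 = 24
σ = (2, 3, 1): 5 + 8 + 23 = 36
σ = (3, 1, 2): (-2) + 10 + (-8) = 0
σ = (3, 2, 1): (-2) + (-6) + 23 = 15
Optimal value attained by: σ = (3, 1, 2).
Answer: det⊕(M) = 0; verdict: NONSINGULAR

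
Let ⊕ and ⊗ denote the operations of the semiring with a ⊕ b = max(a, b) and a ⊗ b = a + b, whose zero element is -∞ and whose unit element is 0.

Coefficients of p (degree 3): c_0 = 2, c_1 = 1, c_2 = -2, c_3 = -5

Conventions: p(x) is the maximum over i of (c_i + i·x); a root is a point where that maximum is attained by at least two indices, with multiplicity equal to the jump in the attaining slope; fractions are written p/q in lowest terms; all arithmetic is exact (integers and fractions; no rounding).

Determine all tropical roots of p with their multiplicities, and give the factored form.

hull edge (i=0, c=2) to (i=1, c=1): slope -1, span 1
hull edge (i=1, c=1) to (i=3, c=-5): slope -3, span 2
Factored form: p(x) = -5 ⊗ (x ⊕ 1) ⊗ (x ⊕ 3) ⊗ (x ⊕ 3)
Answer: roots = 1 (mult 1), 3 (mult 2)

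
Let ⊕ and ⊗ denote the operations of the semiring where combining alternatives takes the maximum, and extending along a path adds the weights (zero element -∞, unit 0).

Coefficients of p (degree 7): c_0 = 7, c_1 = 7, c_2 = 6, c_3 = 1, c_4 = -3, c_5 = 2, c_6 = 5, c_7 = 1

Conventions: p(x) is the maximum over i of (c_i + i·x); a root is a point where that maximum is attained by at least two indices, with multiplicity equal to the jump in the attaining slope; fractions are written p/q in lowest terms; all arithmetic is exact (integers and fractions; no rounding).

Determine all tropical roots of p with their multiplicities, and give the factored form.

hull edge (i=0, c=7) to (i=1, c=7): slope 0, span 1
hull edge (i=1, c=7) to (i=6, c=5): slope -2/5, span 5
hull edge (i=6, c=5) to (i=7, c=1): slope -4, span 1
Factored form: p(x) = 1 ⊗ (x ⊕ 0) ⊗ (x ⊕ 2/5) ⊗ (x ⊕ 2/5) ⊗ (x ⊕ 2/5) ⊗ (x ⊕ 2/5) ⊗ (x ⊕ 2/5) ⊗ (x ⊕ 4)
Answer: roots = 0 (mult 1), 2/5 (mult 5), 4 (mult 1)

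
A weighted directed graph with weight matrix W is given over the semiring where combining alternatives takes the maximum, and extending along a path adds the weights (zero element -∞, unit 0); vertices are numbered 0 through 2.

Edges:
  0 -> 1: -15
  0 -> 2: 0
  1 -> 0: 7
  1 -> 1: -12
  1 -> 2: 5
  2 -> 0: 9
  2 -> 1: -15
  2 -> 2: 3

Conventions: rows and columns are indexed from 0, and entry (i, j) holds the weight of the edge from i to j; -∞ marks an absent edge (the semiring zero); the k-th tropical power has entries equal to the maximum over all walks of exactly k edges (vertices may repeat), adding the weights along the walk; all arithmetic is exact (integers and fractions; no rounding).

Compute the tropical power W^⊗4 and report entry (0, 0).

W^⊗2:
  [9, -15, 3]
  [14, -8, 8]
  [12, -6, 9]
W^⊗3:
  [12, -6, 9]
  [17, -1, 14]
  [18, -3, 12]
W^⊗4:
  [18, -3, 12]
  [23, 2, 17]
  [21, 3, 18]
Key observation: the optimum is the walk 0->2->0->2->0, with weight 0 + 9 + 0 + 9 = 18.
Optimal value attained by: walk 0->2->0->2->0.
Answer: (W^⊗4)[0][0] = 18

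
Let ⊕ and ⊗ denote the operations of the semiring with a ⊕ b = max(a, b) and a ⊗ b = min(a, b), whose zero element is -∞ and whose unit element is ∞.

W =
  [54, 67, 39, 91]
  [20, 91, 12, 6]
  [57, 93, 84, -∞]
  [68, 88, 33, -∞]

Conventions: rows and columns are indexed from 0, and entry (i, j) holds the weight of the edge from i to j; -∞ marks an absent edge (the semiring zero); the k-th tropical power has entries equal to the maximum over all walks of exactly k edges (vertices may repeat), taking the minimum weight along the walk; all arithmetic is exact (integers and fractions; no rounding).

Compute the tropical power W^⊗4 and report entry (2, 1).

W^⊗2:
  [68, 88, 39, 54]
  [20, 91, 20, 20]
  [57, 91, 84, 57]
  [54, 88, 39, 68]
W^⊗3:
  [54, 88, 39, 68]
  [20, 91, 20, 20]
  [57, 91, 84, 57]
  [68, 88, 39, 54]
W^⊗4:
  [68, 88, 39, 54]
  [20, 91, 20, 20]
  [57, 91, 84, 57]
  [54, 88, 39, 68]
Key observation: the optimum is the walk 2->1->1->1->1, with weight 93 min 91 min 91 min 91 = 91.
Optimal value attained by: walk 2->1->1->1->1.
Answer: (W^⊗4)[2][1] = 91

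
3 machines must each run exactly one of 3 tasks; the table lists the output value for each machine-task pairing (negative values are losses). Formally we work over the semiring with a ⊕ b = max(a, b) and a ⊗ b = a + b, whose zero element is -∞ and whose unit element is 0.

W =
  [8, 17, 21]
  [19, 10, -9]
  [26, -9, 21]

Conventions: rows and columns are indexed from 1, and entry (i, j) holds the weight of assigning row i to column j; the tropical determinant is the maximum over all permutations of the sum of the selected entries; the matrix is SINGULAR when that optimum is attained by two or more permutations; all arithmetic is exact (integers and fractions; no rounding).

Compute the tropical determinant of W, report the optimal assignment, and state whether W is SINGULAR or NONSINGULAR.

σ = (1, 2, 3): 8 + 10 + 21 = 39
σ = (1, 3, 2): 8 + (-9) + (-9) = -10
σ = (2, 1, 3): 17 + 19 + 21 = 57
σ = (2, 3, 1): 17 + (-9) + 26 = 34
σ = (3, 1, 2): 21 + 19 + (-9) = 31
σ = (3, 2, 1): 21 + 10 + 26 = 57
Optimal value attained by: σ = (2, 1, 3).
Answer: det⊕(W) = 57; verdict: SINGULAR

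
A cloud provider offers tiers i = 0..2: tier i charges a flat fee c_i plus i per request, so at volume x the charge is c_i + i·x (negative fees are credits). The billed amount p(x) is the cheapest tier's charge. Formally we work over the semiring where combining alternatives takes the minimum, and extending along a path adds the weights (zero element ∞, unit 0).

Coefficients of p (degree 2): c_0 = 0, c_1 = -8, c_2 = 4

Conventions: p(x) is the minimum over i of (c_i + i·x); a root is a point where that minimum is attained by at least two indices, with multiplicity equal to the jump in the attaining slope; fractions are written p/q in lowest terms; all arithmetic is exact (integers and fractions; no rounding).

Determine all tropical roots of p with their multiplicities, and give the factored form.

hull edge (i=0, c=0) to (i=1, c=-8): slope -8, span 1
hull edge (i=1, c=-8) to (i=2, c=4): slope 12, span 1
Factored form: p(x) = 4 ⊗ (x ⊕ (-12)) ⊗ (x ⊕ 8)
Answer: roots = -12 (mult 1), 8 (mult 1)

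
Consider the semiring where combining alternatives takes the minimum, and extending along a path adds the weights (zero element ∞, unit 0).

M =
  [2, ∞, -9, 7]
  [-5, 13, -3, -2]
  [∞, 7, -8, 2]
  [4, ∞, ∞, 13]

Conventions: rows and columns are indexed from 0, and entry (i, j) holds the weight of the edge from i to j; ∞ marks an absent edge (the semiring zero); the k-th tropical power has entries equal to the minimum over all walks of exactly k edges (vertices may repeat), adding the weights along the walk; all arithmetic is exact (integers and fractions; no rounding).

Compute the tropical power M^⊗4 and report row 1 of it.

M^⊗2:
  [4, -2, -17, -7]
  [-3, 4, -14, -1]
  [2, -1, -16, -6]
  [6, ∞, -5, 11]
M^⊗3:
  [-7, -10, -25, -15]
  [-1, -7, -22, -12]
  [-6, -9, -24, -14]
  [8, 2, -13, -3]
M^⊗4:
  [-15, -18, -33, -23]
  [-12, -15, -30, -20]
  [-14, -17, -32, -22]
  [-3, -6, -21, -11]
Answer: row 1 of M^⊗4 = [-12, -15, -30, -20]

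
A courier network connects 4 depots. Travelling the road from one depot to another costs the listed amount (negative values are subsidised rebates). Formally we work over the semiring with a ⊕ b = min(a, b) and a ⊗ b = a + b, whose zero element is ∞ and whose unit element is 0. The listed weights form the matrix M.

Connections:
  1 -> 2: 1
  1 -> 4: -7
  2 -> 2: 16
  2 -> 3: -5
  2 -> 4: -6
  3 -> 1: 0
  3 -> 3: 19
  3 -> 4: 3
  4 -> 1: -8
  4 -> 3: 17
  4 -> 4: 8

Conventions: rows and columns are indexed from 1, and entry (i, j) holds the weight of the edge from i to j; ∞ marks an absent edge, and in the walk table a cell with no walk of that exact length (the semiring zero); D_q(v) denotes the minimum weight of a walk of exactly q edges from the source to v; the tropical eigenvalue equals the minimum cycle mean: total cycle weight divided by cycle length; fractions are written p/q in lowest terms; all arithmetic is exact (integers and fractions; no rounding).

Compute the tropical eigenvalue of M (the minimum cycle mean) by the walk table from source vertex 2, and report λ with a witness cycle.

q=0: [∞, 0, ∞, ∞]
q=1: [∞, 16, -5, -6]
q=2: [-14, 32, 11, -2]
q=3: [-10, -13, 15, -21]
q=4: [-29, -9, -18, -19]
Optimal cycle mean attained by: cycle 1->4->1, total (-7) + (-8), length 2.
Answer: λ = -15/2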